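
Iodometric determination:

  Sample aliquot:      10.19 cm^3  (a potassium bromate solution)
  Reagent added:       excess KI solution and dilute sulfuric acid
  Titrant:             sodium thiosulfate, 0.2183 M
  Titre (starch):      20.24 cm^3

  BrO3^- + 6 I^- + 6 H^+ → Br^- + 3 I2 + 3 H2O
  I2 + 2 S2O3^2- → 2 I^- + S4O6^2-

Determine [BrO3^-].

0.07227 M

n(S2O3^2-) = 0.02024 × 0.2183 = 4.418 × 10^-3 mol
n(I2) = n(S2O3^2-)/2 = 2.209 × 10^-3 mol
From the 1:3 ratio, n(BrO3^-) in the aliquot = 1/3 × 2.209 × 10^-3 = 7.364 × 10^-4 mol
[BrO3^-] = 7.364 × 10^-4 / 0.01019 = 0.07227 mol/L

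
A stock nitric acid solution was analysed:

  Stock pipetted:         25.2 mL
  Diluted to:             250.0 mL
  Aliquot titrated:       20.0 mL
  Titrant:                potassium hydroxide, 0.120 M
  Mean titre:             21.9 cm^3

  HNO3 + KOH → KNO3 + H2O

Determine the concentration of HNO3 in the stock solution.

n(KOH) = 0.0219 × 0.120 = 2.63 × 10^-3 mol
n(HNO3) in the aliquot = 2.63 × 10^-3 mol (1:1 ratio)
[HNO3]_dilute = 2.63 × 10^-3 / 0.0200 = 0.131 mol/L
Dilution factor = 250.0 / 25.2 = 9.921
[HNO3]_stock = 0.131 × 9.921 = 1.30 mol/L

1.30 M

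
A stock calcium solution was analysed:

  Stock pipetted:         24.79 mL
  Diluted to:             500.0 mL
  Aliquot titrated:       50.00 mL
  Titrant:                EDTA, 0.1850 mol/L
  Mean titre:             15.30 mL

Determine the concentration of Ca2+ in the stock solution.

1.142 mol/L

Ca^2+ + EDTA^4- → [Ca(EDTA)]^2-
n(EDTA) = 0.01530 × 0.1850 = 2.831 × 10^-3 mol
n(Ca2+) in the aliquot = 2.831 × 10^-3 mol (1:1 ratio)
[Ca2+]_dilute = 2.831 × 10^-3 / 0.05000 = 0.05661 mol/L
Dilution factor = 500.0 / 24.79 = 20.17
[Ca2+]_stock = 0.05661 × 20.17 = 1.142 mol/L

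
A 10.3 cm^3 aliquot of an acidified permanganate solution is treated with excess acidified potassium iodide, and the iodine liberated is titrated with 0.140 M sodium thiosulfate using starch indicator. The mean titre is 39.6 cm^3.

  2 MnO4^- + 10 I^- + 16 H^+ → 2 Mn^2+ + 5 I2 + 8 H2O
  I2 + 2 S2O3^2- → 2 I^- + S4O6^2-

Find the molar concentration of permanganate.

n(S2O3^2-) = 0.0396 × 0.140 = 5.54 × 10^-3 mol
n(I2) = n(S2O3^2-)/2 = 2.77 × 10^-3 mol
From the 2:5 ratio, n(MnO4^-) in the aliquot = 2/5 × 2.77 × 10^-3 = 1.11 × 10^-3 mol
[MnO4^-] = 1.11 × 10^-3 / 0.0103 = 0.108 mol/L

0.108 M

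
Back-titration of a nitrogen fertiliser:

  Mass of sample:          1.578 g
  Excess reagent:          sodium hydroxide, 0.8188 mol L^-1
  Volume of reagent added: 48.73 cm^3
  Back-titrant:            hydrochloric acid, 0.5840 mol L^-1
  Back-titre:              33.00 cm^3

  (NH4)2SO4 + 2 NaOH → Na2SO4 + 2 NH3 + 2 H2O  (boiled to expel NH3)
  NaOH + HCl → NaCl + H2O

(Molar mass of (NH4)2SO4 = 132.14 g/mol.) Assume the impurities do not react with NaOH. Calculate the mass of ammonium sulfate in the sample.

1.363 g

n(NaOH) added = 0.04873 × 0.8188 = 0.03990 mol
n(HCl) used in back-titration = 0.03300 × 0.5840 = 0.01927 mol
n(NaOH) left over = 0.01927 mol (1:1 ratio)
n(NaOH) consumed by analyte = 0.03990 − 0.01927 = 0.02063 mol
From the 1:2 ratio, n((NH4)2SO4) = 1/2 × 0.02063 = 0.01031 mol
mass of (NH4)2SO4 = 0.01031 × 132.14 = 1.363 g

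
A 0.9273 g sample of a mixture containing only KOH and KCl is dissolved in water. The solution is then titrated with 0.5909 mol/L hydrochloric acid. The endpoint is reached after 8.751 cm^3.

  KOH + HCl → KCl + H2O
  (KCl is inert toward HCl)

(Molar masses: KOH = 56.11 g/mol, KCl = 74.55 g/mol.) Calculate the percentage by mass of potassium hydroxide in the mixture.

31.29 %

n(HCl) = 0.008751 × 0.5909 = 5.171 × 10^-3 mol
Let x = n(KOH), y = n(KCl).
Titrant: 1x = 5.171 × 10^-3;  mass: 56.11x + 74.55y = 0.9273
Solving, x = 5.171 × 10^-3 mol, y = 8.547 × 10^-3 mol
mass of KOH = 5.171 × 10^-3 × 56.11 = 0.2901 g
% KOH = 0.2901 / 0.9273 × 100 = 31.29 %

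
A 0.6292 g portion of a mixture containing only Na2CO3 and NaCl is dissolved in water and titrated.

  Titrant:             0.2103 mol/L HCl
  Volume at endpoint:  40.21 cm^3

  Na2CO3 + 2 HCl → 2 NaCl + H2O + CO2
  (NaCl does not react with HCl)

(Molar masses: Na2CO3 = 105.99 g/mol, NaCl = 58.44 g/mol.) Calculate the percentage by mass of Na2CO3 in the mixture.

71.22 %

n(HCl) = 0.04021 × 0.2103 = 8.456 × 10^-3 mol
Let x = n(Na2CO3), y = n(NaCl).
Titrant: 2x = 8.456 × 10^-3;  mass: 105.99x + 58.44y = 0.6292
Solving, x = 4.228 × 10^-3 mol, y = 3.098 × 10^-3 mol
mass of Na2CO3 = 4.228 × 10^-3 × 105.99 = 0.4481 g
% Na2CO3 = 0.4481 / 0.6292 × 100 = 71.22 %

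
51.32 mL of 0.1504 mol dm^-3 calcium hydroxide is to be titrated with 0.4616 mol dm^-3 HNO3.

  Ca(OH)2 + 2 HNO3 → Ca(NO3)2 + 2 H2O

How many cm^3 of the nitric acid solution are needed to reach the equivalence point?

33.44 mL

n(Ca(OH)2) = 0.05132 L × 0.1504 mol/L = 7.719 × 10^-3 mol
From the 2:1 stoichiometry, n(HNO3) = 2/1 × 7.719 × 10^-3 = 0.01544 mol
V(HNO3) = 0.01544 mol / 0.4616 mol/L = 0.03344 L = 33.44 mL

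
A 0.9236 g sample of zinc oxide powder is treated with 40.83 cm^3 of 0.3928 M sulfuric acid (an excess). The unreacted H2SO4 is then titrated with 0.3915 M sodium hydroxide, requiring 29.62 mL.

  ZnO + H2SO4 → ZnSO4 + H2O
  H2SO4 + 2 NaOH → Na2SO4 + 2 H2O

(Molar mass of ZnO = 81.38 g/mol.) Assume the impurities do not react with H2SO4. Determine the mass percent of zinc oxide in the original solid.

n(H2SO4) added = 0.04083 × 0.3928 = 0.01604 mol
n(NaOH) used in back-titration = 0.02962 × 0.3915 = 0.01160 mol
From the 1:2 ratio, n(H2SO4) left over = 1/2 × 0.01160 = 5.798 × 10^-3 mol
n(H2SO4) consumed by analyte = 0.01604 − 5.798 × 10^-3 = 0.01024 mol
n(ZnO) = 0.01024 mol (1:1 ratio)
mass of ZnO = 0.01024 × 81.38 = 0.8333 g
% ZnO = 0.8333 / 0.9236 × 100 = 90.23 %

90.23 %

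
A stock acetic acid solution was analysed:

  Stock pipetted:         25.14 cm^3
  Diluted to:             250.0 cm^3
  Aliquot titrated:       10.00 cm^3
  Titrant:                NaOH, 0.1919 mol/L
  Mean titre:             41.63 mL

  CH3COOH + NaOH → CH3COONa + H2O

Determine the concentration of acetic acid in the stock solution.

7.944 mol/L

n(NaOH) = 0.04163 × 0.1919 = 7.989 × 10^-3 mol
n(CH3COOH) in the aliquot = 7.989 × 10^-3 mol (1:1 ratio)
[CH3COOH]_dilute = 7.989 × 10^-3 / 0.01000 = 0.7989 mol/L
Dilution factor = 250.0 / 25.14 = 9.944
[CH3COOH]_stock = 0.7989 × 9.944 = 7.944 mol/L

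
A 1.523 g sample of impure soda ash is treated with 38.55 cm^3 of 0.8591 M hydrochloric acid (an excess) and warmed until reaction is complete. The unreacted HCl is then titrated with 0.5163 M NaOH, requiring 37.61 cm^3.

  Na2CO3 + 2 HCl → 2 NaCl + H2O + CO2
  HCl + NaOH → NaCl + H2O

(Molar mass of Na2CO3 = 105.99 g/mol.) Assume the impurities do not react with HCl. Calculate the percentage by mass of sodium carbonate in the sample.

47.67 %

n(HCl) added = 0.03855 × 0.8591 = 0.03312 mol
n(NaOH) used in back-titration = 0.03761 × 0.5163 = 0.01942 mol
n(HCl) left over = 0.01942 mol (1:1 ratio)
n(HCl) consumed by analyte = 0.03312 − 0.01942 = 0.01370 mol
From the 1:2 ratio, n(Na2CO3) = 1/2 × 0.01370 = 6.850 × 10^-3 mol
mass of Na2CO3 = 6.850 × 10^-3 × 105.99 = 0.7260 g
% Na2CO3 = 0.7260 / 1.523 × 100 = 47.67 %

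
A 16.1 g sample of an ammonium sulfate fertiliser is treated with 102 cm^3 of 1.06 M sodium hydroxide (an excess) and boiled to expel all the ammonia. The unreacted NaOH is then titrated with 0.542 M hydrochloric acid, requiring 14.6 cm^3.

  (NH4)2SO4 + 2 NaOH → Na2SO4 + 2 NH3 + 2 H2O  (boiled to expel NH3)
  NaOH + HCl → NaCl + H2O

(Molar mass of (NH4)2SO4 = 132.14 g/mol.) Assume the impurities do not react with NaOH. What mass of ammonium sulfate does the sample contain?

n(NaOH) added = 0.102 × 1.06 = 0.108 mol
n(HCl) used in back-titration = 0.0146 × 0.542 = 7.91 × 10^-3 mol
n(NaOH) left over = 7.91 × 10^-3 mol (1:1 ratio)
n(NaOH) consumed by analyte = 0.108 − 7.91 × 10^-3 = 0.100 mol
From the 1:2 ratio, n((NH4)2SO4) = 1/2 × 0.100 = 0.0501 mol
mass of (NH4)2SO4 = 0.0501 × 132.14 = 6.62 g

6.62 g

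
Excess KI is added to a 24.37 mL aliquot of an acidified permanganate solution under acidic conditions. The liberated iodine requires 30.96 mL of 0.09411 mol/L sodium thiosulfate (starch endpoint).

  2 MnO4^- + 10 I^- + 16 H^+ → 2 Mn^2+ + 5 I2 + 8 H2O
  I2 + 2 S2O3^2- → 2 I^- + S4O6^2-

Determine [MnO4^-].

0.02391 mol/L

n(S2O3^2-) = 0.03096 × 0.09411 = 2.914 × 10^-3 mol
n(I2) = n(S2O3^2-)/2 = 1.457 × 10^-3 mol
From the 2:5 ratio, n(MnO4^-) in the aliquot = 2/5 × 1.457 × 10^-3 = 5.827 × 10^-4 mol
[MnO4^-] = 5.827 × 10^-4 / 0.02437 = 0.02391 mol/L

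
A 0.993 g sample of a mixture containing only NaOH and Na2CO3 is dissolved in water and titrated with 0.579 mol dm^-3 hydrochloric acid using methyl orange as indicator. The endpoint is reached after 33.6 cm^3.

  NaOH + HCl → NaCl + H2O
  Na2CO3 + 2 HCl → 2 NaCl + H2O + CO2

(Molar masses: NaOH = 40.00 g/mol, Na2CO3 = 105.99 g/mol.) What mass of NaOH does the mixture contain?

0.117 g

n(HCl) = 0.0336 × 0.579 = 0.0195 mol
Let x = n(NaOH), y = n(Na2CO3).
Titrant: 1x + 2y = 0.0195;  mass: 40.00x + 105.99y = 0.993
Solving, x = 2.92 × 10^-3 mol, y = 8.27 × 10^-3 mol
mass of NaOH = 2.92 × 10^-3 × 40.00 = 0.117 g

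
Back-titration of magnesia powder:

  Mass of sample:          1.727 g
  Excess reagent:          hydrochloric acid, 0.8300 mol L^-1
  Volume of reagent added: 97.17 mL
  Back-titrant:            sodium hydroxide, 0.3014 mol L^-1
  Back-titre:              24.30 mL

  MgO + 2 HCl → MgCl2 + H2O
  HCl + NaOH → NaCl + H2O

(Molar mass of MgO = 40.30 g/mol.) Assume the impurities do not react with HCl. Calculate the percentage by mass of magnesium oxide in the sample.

n(HCl) added = 0.09717 × 0.8300 = 0.08065 mol
n(NaOH) used in back-titration = 0.02430 × 0.3014 = 7.324 × 10^-3 mol
n(HCl) left over = 7.324 × 10^-3 mol (1:1 ratio)
n(HCl) consumed by analyte = 0.08065 − 7.324 × 10^-3 = 0.07333 mol
From the 1:2 ratio, n(MgO) = 1/2 × 0.07333 = 0.03666 mol
mass of MgO = 0.03666 × 40.30 = 1.478 g
% MgO = 1.478 / 1.727 × 100 = 85.56 %

85.56 %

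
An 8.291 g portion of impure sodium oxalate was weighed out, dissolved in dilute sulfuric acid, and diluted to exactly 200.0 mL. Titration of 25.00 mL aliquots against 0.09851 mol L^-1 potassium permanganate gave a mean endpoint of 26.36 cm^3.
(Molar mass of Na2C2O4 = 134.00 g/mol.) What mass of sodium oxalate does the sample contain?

2 MnO4^- + 5 C2O4^2- + 16 H^+ → 2 Mn^2+ + 10 CO2 + 8 H2O
n(KMnO4) per titration = 0.02636 × 0.09851 = 2.597 × 10^-3 mol
From the 5:2 ratio, n(Na2C2O4) in each aliquot = 5/2 × 2.597 × 10^-3 = 6.492 × 10^-3 mol
n(Na2C2O4) in the whole flask = 6.492 × 10^-3 × 200.0/25.00 = 0.05193 mol
mass of Na2C2O4 = 0.05193 × 134.00 = 6.959 g

6.959 g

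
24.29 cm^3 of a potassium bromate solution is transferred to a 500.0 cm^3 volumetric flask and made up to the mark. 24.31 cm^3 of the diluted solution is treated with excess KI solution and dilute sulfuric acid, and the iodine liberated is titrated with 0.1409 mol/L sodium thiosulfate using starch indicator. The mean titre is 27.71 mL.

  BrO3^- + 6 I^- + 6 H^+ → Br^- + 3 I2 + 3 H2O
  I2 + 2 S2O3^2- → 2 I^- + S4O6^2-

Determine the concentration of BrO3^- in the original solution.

0.5510 mol/L

n(S2O3^2-) = 0.02771 × 0.1409 = 3.904 × 10^-3 mol
n(I2) = n(S2O3^2-)/2 = 1.952 × 10^-3 mol
From the 1:3 ratio, n(BrO3^-) in the aliquot = 1/3 × 1.952 × 10^-3 = 6.507 × 10^-4 mol
[BrO3^-]_dilute = 6.507 × 10^-4 / 0.02431 = 0.02677 mol/L
[BrO3^-]_original = 0.02677 × 500.0/24.29 = 0.5510 mol/L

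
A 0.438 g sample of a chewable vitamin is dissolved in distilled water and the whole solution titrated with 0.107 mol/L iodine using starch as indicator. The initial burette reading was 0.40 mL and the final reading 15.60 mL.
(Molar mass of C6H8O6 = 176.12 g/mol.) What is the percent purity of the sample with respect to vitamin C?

65.4 %

C6H8O6 + I2 → C6H6O6 + 2 HI
n(I2) = 0.0152 L × 0.107 mol/L = 1.63 × 10^-3 mol
n(C6H8O6) = 1.63 × 10^-3 mol (1:1 ratio)
mass of C6H8O6 = 1.63 × 10^-3 × 176.12 g/mol = 0.286 g
% C6H8O6 = 0.286 / 0.438 × 100 = 65.4 %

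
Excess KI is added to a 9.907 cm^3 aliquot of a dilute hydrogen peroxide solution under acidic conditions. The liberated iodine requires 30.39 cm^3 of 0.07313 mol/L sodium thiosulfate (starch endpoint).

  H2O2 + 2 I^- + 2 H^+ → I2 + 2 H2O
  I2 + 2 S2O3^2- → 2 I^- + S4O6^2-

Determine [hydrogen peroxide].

0.1122 mol/L

n(S2O3^2-) = 0.03039 × 0.07313 = 2.222 × 10^-3 mol
n(I2) = n(S2O3^2-)/2 = 1.111 × 10^-3 mol
n(H2O2) in the aliquot = 1.111 × 10^-3 mol (1:1 ratio)
[H2O2] = 1.111 × 10^-3 / 0.009907 = 0.1122 mol/L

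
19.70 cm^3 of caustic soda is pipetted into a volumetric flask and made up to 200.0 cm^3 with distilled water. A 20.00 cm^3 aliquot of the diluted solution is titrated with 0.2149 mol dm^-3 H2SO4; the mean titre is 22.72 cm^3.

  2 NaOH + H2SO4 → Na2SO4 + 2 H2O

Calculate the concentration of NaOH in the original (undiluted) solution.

4.957 mol/L

n(H2SO4) = 0.02272 × 0.2149 = 4.883 × 10^-3 mol
From the 2:1 ratio, n(NaOH) in the aliquot = 2/1 × 4.883 × 10^-3 = 9.765 × 10^-3 mol
[NaOH]_dilute = 9.765 × 10^-3 / 0.02000 = 0.4883 mol/L
Dilution factor = 200.0 / 19.70 = 10.15
[NaOH]_stock = 0.4883 × 10.15 = 4.957 mol/L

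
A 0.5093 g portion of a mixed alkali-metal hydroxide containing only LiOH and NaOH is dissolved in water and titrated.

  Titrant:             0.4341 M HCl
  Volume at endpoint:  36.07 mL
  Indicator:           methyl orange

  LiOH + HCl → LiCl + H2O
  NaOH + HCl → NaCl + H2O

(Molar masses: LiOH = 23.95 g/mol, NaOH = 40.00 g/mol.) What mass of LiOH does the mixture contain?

n(HCl) = 0.03607 × 0.4341 = 0.01566 mol
Let x = n(LiOH), y = n(NaOH).
Titrant: 1x + 1y = 0.01566;  mass: 23.95x + 40.00y = 0.5093
Solving, x = 7.291 × 10^-3 mol, y = 8.367 × 10^-3 mol
mass of LiOH = 7.291 × 10^-3 × 23.95 = 0.1746 g

0.1746 g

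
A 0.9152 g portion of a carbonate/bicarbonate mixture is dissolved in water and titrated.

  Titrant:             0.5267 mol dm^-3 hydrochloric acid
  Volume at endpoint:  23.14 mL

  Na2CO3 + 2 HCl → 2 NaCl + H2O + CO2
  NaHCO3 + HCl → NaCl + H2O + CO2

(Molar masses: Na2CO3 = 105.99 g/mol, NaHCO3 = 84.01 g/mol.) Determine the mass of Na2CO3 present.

0.1857 g

n(HCl) = 0.02314 × 0.5267 = 0.01219 mol
Let x = n(Na2CO3), y = n(NaHCO3).
Titrant: 2x + 1y = 0.01219;  mass: 105.99x + 84.01y = 0.9152
Solving, x = 1.752 × 10^-3 mol, y = 8.683 × 10^-3 mol
mass of Na2CO3 = 1.752 × 10^-3 × 105.99 = 0.1857 g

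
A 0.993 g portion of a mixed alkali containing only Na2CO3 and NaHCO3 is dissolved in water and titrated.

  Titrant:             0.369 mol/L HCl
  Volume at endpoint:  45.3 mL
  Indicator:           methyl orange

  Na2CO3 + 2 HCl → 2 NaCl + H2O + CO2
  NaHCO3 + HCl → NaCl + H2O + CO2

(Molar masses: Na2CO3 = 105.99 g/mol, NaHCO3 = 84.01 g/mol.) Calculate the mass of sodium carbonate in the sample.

0.703 g

n(HCl) = 0.0453 × 0.369 = 0.0167 mol
Let x = n(Na2CO3), y = n(NaHCO3).
Titrant: 2x + 1y = 0.0167;  mass: 105.99x + 84.01y = 0.993
Solving, x = 6.63 × 10^-3 mol, y = 3.45 × 10^-3 mol
mass of Na2CO3 = 6.63 × 10^-3 × 105.99 = 0.703 g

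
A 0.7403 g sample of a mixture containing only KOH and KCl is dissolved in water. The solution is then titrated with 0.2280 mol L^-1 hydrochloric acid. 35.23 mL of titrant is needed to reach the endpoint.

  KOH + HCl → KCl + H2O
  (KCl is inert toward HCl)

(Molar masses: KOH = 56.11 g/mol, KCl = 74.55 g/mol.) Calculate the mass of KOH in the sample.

0.4507 g

n(HCl) = 0.03523 × 0.2280 = 8.032 × 10^-3 mol
Let x = n(KOH), y = n(KCl).
Titrant: 1x = 8.032 × 10^-3;  mass: 56.11x + 74.55y = 0.7403
Solving, x = 8.032 × 10^-3 mol, y = 3.885 × 10^-3 mol
mass of KOH = 8.032 × 10^-3 × 56.11 = 0.4507 g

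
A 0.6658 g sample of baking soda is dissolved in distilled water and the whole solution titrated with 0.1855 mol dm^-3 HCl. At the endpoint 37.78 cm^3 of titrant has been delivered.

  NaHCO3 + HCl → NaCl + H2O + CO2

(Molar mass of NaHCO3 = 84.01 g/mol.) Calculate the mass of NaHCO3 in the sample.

0.5888 g

n(HCl) = 0.03778 L × 0.1855 mol/L = 7.008 × 10^-3 mol
n(NaHCO3) = 7.008 × 10^-3 mol (1:1 ratio)
mass of NaHCO3 = 7.008 × 10^-3 × 84.01 g/mol = 0.5888 g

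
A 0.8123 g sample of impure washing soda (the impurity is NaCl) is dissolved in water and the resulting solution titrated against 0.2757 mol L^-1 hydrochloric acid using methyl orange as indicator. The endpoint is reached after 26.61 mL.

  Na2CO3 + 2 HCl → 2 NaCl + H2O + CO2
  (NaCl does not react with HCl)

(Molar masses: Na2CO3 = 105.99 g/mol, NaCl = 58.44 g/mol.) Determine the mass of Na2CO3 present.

0.3888 g

n(HCl) = 0.02661 × 0.2757 = 7.336 × 10^-3 mol
Let x = n(Na2CO3), y = n(NaCl).
Titrant: 2x = 7.336 × 10^-3;  mass: 105.99x + 58.44y = 0.8123
Solving, x = 3.668 × 10^-3 mol, y = 7.247 × 10^-3 mol
mass of Na2CO3 = 3.668 × 10^-3 × 105.99 = 0.3888 g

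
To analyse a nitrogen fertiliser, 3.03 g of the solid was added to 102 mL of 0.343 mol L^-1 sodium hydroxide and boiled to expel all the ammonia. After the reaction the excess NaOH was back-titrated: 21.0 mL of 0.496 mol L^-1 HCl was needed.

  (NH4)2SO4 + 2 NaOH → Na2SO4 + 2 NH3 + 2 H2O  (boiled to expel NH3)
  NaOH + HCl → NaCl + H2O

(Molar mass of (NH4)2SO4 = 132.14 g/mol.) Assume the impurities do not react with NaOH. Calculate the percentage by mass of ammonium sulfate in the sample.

n(NaOH) added = 0.102 × 0.343 = 0.0350 mol
n(HCl) used in back-titration = 0.0210 × 0.496 = 0.0104 mol
n(NaOH) left over = 0.0104 mol (1:1 ratio)
n(NaOH) consumed by analyte = 0.0350 − 0.0104 = 0.0246 mol
From the 1:2 ratio, n((NH4)2SO4) = 1/2 × 0.0246 = 0.0123 mol
mass of (NH4)2SO4 = 0.0123 × 132.14 = 1.62 g
% (NH4)2SO4 = 1.62 / 3.03 × 100 = 53.6 %

53.6 %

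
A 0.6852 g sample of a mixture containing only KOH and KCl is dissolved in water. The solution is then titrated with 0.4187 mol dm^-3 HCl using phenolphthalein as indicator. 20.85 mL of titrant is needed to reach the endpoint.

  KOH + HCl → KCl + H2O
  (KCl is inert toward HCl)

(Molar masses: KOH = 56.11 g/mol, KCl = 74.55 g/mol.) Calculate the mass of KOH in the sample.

n(HCl) = 0.02085 × 0.4187 = 8.730 × 10^-3 mol
Let x = n(KOH), y = n(KCl).
Titrant: 1x = 8.730 × 10^-3;  mass: 56.11x + 74.55y = 0.6852
Solving, x = 8.730 × 10^-3 mol, y = 2.621 × 10^-3 mol
mass of KOH = 8.730 × 10^-3 × 56.11 = 0.4898 g

0.4898 g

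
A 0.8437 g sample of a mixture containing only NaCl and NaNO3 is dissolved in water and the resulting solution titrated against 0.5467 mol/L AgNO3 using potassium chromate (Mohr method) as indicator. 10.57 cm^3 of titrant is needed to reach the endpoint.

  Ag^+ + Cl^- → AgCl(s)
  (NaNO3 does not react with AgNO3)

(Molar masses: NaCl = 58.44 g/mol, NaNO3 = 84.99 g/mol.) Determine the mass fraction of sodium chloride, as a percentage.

40.03 %

n(AgNO3) = 0.01057 × 0.5467 = 5.779 × 10^-3 mol
Let x = n(NaCl), y = n(NaNO3).
Titrant: 1x = 5.779 × 10^-3;  mass: 58.44x + 84.99y = 0.8437
Solving, x = 5.779 × 10^-3 mol, y = 5.954 × 10^-3 mol
mass of NaCl = 5.779 × 10^-3 × 58.44 = 0.3377 g
% NaCl = 0.3377 / 0.8437 × 100 = 40.03 %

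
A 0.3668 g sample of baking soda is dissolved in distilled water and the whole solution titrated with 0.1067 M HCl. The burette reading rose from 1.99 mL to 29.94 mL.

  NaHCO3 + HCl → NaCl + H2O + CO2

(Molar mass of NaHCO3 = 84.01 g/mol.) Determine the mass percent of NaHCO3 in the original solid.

n(HCl) = 0.02795 L × 0.1067 mol/L = 2.982 × 10^-3 mol
n(NaHCO3) = 2.982 × 10^-3 mol (1:1 ratio)
mass of NaHCO3 = 2.982 × 10^-3 × 84.01 g/mol = 0.2505 g
% NaHCO3 = 0.2505 / 0.3668 × 100 = 68.30 %

68.30 %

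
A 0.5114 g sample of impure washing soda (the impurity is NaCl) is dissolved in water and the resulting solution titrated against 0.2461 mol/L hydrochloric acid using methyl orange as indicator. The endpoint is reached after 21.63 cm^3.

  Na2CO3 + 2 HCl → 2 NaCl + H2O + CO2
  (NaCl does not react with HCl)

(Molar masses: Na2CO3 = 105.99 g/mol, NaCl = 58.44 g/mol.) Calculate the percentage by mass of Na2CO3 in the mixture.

55.16 %

n(HCl) = 0.02163 × 0.2461 = 5.323 × 10^-3 mol
Let x = n(Na2CO3), y = n(NaCl).
Titrant: 2x = 5.323 × 10^-3;  mass: 105.99x + 58.44y = 0.5114
Solving, x = 2.662 × 10^-3 mol, y = 3.924 × 10^-3 mol
mass of Na2CO3 = 2.662 × 10^-3 × 105.99 = 0.2821 g
% Na2CO3 = 0.2821 / 0.5114 × 100 = 55.16 %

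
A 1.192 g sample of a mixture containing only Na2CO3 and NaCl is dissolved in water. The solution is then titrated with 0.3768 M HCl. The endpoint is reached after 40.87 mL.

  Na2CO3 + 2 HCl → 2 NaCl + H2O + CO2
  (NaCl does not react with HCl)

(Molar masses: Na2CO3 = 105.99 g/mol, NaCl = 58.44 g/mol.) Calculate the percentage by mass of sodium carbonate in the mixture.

68.47 %

n(HCl) = 0.04087 × 0.3768 = 0.01540 mol
Let x = n(Na2CO3), y = n(NaCl).
Titrant: 2x = 0.01540;  mass: 105.99x + 58.44y = 1.192
Solving, x = 7.700 × 10^-3 mol, y = 6.432 × 10^-3 mol
mass of Na2CO3 = 7.700 × 10^-3 × 105.99 = 0.8161 g
% Na2CO3 = 0.8161 / 1.192 × 100 = 68.47 %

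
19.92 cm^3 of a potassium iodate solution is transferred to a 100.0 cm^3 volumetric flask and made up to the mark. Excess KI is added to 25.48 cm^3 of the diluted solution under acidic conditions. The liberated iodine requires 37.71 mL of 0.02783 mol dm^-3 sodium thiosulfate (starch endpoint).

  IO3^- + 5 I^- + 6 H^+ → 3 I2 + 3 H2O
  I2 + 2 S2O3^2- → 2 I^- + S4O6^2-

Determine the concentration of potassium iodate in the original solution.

n(S2O3^2-) = 0.03771 × 0.02783 = 1.049 × 10^-3 mol
n(I2) = n(S2O3^2-)/2 = 5.247 × 10^-4 mol
From the 1:3 ratio, n(IO3^-) in the aliquot = 1/3 × 5.247 × 10^-4 = 1.749 × 10^-4 mol
[IO3^-]_dilute = 1.749 × 10^-4 / 0.02548 = 0.006865 mol/L
[IO3^-]_original = 0.006865 × 100.0/19.92 = 0.03446 mol/L

0.03446 mol/L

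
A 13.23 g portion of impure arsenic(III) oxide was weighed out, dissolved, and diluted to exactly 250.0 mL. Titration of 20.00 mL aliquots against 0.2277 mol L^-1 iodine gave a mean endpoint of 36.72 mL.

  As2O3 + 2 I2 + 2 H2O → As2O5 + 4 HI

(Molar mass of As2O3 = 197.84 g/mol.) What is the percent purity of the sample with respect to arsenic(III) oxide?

n(I2) per titration = 0.03672 × 0.2277 = 8.361 × 10^-3 mol
From the 1:2 ratio, n(As2O3) in each aliquot = 1/2 × 8.361 × 10^-3 = 4.181 × 10^-3 mol
n(As2O3) in the whole flask = 4.181 × 10^-3 × 250.0/20.00 = 0.05226 mol
mass of As2O3 = 0.05226 × 197.84 = 10.34 g
% As2O3 = 10.34 / 13.23 × 100 = 78.14 %

78.14 %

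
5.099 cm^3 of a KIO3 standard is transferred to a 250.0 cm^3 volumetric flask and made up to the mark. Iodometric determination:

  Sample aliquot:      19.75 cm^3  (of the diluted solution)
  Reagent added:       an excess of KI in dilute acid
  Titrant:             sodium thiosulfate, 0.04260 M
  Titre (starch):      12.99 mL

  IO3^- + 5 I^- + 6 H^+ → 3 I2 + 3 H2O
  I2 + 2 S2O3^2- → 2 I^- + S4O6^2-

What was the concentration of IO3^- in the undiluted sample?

0.2290 M

n(S2O3^2-) = 0.01299 × 0.04260 = 5.534 × 10^-4 mol
n(I2) = n(S2O3^2-)/2 = 2.767 × 10^-4 mol
From the 1:3 ratio, n(IO3^-) in the aliquot = 1/3 × 2.767 × 10^-4 = 9.223 × 10^-5 mol
[IO3^-]_dilute = 9.223 × 10^-5 / 0.01975 = 0.004670 mol/L
[IO3^-]_original = 0.004670 × 250.0/5.099 = 0.2290 mol/L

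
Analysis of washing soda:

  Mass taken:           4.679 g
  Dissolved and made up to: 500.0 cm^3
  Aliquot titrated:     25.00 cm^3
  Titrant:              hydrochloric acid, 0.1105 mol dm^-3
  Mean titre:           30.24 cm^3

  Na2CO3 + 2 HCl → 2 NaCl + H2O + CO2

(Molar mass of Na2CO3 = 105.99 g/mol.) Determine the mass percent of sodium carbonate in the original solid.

75.69 %

n(HCl) per titration = 0.03024 × 0.1105 = 3.342 × 10^-3 mol
From the 1:2 ratio, n(Na2CO3) in each aliquot = 1/2 × 3.342 × 10^-3 = 1.671 × 10^-3 mol
n(Na2CO3) in the whole flask = 1.671 × 10^-3 × 500.0/25.00 = 0.03342 mol
mass of Na2CO3 = 0.03342 × 105.99 = 3.542 g
% Na2CO3 = 3.542 / 4.679 × 100 = 75.69 %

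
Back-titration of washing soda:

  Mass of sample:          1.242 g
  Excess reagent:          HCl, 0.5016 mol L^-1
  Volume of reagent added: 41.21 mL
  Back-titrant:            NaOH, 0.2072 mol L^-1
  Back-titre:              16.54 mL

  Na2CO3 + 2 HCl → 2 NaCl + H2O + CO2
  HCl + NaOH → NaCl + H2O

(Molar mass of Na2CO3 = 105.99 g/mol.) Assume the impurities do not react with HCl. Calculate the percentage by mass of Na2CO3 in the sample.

73.58 %

n(HCl) added = 0.04121 × 0.5016 = 0.02067 mol
n(NaOH) used in back-titration = 0.01654 × 0.2072 = 3.427 × 10^-3 mol
n(HCl) left over = 3.427 × 10^-3 mol (1:1 ratio)
n(HCl) consumed by analyte = 0.02067 − 3.427 × 10^-3 = 0.01724 mol
From the 1:2 ratio, n(Na2CO3) = 1/2 × 0.01724 = 8.622 × 10^-3 mol
mass of Na2CO3 = 8.622 × 10^-3 × 105.99 = 0.9138 g
% Na2CO3 = 0.9138 / 1.242 × 100 = 73.58 %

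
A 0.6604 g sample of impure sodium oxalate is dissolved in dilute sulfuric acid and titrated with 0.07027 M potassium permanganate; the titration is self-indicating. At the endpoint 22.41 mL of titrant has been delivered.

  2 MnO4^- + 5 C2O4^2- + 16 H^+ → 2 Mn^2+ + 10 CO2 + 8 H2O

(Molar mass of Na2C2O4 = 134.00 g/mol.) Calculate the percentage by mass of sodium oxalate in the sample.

n(KMnO4) = 0.02241 L × 0.07027 mol/L = 1.575 × 10^-3 mol
From the 5:2 ratio, n(Na2C2O4) = 5/2 × 1.575 × 10^-3 = 3.937 × 10^-3 mol
mass of Na2C2O4 = 3.937 × 10^-3 × 134.00 g/mol = 0.5275 g
% Na2C2O4 = 0.5275 / 0.6604 × 100 = 79.88 %

79.88 %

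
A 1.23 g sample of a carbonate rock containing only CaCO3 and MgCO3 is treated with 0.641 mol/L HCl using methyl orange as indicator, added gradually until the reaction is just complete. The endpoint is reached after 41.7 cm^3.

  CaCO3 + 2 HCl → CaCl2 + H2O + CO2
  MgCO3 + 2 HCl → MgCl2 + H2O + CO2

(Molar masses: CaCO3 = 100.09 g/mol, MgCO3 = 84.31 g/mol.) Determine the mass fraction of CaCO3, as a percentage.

53.2 %

n(HCl) = 0.0417 × 0.641 = 0.0267 mol
Let x = n(CaCO3), y = n(MgCO3).
Titrant: 2x + 2y = 0.0267;  mass: 100.09x + 84.31y = 1.23
Solving, x = 6.54 × 10^-3 mol, y = 6.82 × 10^-3 mol
mass of CaCO3 = 6.54 × 10^-3 × 100.09 = 0.655 g
% CaCO3 = 0.655 / 1.23 × 100 = 53.2 %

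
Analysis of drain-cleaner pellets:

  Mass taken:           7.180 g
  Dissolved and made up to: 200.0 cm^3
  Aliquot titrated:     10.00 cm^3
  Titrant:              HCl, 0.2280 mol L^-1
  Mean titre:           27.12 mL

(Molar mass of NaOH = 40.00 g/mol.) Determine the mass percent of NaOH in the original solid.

NaOH + HCl → NaCl + H2O
n(HCl) per titration = 0.02712 × 0.2280 = 6.183 × 10^-3 mol
n(NaOH) in each aliquot = 6.183 × 10^-3 mol (1:1 ratio)
n(NaOH) in the whole flask = 6.183 × 10^-3 × 200.0/10.00 = 0.1237 mol
mass of NaOH = 0.1237 × 40.00 = 4.947 g
% NaOH = 4.947 / 7.180 × 100 = 68.90 %

68.90 %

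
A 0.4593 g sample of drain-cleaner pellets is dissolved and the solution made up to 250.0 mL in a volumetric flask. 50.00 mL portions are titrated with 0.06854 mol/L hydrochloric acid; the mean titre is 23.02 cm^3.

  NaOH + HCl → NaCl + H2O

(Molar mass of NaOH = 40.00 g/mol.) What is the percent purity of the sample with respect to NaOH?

68.70 %

n(HCl) per titration = 0.02302 × 0.06854 = 1.578 × 10^-3 mol
n(NaOH) in each aliquot = 1.578 × 10^-3 mol (1:1 ratio)
n(NaOH) in the whole flask = 1.578 × 10^-3 × 250.0/50.00 = 7.889 × 10^-3 mol
mass of NaOH = 7.889 × 10^-3 × 40.00 = 0.3156 g
% NaOH = 0.3156 / 0.4593 × 100 = 68.70 %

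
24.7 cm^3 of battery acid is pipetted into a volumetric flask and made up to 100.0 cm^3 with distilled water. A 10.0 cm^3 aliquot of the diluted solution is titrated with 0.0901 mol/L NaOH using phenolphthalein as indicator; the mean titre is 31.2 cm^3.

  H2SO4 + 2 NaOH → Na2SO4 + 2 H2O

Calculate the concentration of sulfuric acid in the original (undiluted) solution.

n(NaOH) = 0.0312 × 0.0901 = 2.81 × 10^-3 mol
From the 1:2 ratio, n(H2SO4) in the aliquot = 1/2 × 2.81 × 10^-3 = 1.41 × 10^-3 mol
[H2SO4]_dilute = 1.41 × 10^-3 / 0.0100 = 0.141 mol/L
Dilution factor = 100.0 / 24.7 = 4.049
[H2SO4]_stock = 0.141 × 4.049 = 0.569 mol/L

0.569 mol/L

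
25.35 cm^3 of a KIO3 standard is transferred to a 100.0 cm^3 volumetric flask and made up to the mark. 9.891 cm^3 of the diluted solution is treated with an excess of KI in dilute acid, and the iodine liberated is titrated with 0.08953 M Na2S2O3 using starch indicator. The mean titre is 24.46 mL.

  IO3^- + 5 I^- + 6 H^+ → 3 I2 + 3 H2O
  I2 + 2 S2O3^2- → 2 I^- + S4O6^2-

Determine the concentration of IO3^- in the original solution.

0.1456 M

n(S2O3^2-) = 0.02446 × 0.08953 = 2.190 × 10^-3 mol
n(I2) = n(S2O3^2-)/2 = 1.095 × 10^-3 mol
From the 1:3 ratio, n(IO3^-) in the aliquot = 1/3 × 1.095 × 10^-3 = 3.650 × 10^-4 mol
[IO3^-]_dilute = 3.650 × 10^-4 / 0.009891 = 0.03690 mol/L
[IO3^-]_original = 0.03690 × 100.0/25.35 = 0.1456 mol/L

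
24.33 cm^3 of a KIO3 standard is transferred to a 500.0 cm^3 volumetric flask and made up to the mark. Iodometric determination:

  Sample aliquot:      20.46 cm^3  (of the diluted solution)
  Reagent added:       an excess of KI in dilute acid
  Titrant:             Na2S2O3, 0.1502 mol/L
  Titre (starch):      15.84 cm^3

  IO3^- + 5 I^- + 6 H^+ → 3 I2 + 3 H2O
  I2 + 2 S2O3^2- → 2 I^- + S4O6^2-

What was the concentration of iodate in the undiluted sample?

n(S2O3^2-) = 0.01584 × 0.1502 = 2.379 × 10^-3 mol
n(I2) = n(S2O3^2-)/2 = 1.190 × 10^-3 mol
From the 1:3 ratio, n(IO3^-) in the aliquot = 1/3 × 1.190 × 10^-3 = 3.965 × 10^-4 mol
[IO3^-]_dilute = 3.965 × 10^-4 / 0.02046 = 0.01938 mol/L
[IO3^-]_original = 0.01938 × 500.0/24.33 = 0.3983 mol/L

0.3983 mol/L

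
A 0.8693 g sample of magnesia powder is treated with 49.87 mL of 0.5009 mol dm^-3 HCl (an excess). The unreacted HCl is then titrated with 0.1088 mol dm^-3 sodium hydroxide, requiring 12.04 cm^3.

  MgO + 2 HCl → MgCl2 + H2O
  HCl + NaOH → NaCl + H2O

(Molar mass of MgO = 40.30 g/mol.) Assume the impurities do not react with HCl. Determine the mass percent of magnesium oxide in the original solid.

54.87 %

n(HCl) added = 0.04987 × 0.5009 = 0.02498 mol
n(NaOH) used in back-titration = 0.01204 × 0.1088 = 1.310 × 10^-3 mol
n(HCl) left over = 1.310 × 10^-3 mol (1:1 ratio)
n(HCl) consumed by analyte = 0.02498 − 1.310 × 10^-3 = 0.02367 mol
From the 1:2 ratio, n(MgO) = 1/2 × 0.02367 = 0.01183 mol
mass of MgO = 0.01183 × 40.30 = 0.4769 g
% MgO = 0.4769 / 0.8693 × 100 = 54.87 %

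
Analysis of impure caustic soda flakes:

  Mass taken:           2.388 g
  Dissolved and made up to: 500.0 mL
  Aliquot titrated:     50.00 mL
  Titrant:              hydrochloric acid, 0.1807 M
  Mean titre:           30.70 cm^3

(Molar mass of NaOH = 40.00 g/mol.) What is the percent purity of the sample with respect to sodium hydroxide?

92.92 %

NaOH + HCl → NaCl + H2O
n(HCl) per titration = 0.03070 × 0.1807 = 5.547 × 10^-3 mol
n(NaOH) in each aliquot = 5.547 × 10^-3 mol (1:1 ratio)
n(NaOH) in the whole flask = 5.547 × 10^-3 × 500.0/50.00 = 0.05547 mol
mass of NaOH = 0.05547 × 40.00 = 2.219 g
% NaOH = 2.219 / 2.388 × 100 = 92.92 %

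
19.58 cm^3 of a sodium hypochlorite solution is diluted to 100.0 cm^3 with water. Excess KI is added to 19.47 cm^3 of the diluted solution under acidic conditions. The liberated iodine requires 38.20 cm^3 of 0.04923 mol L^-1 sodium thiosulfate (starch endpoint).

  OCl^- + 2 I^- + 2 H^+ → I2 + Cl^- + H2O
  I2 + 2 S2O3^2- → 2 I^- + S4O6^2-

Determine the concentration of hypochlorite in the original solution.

0.2467 mol/L

n(S2O3^2-) = 0.03820 × 0.04923 = 1.881 × 10^-3 mol
n(I2) = n(S2O3^2-)/2 = 9.403 × 10^-4 mol
n(OCl^-) in the aliquot = 9.403 × 10^-4 mol (1:1 ratio)
[OCl^-]_dilute = 9.403 × 10^-4 / 0.01947 = 0.04829 mol/L
[OCl^-]_original = 0.04829 × 100.0/19.58 = 0.2467 mol/L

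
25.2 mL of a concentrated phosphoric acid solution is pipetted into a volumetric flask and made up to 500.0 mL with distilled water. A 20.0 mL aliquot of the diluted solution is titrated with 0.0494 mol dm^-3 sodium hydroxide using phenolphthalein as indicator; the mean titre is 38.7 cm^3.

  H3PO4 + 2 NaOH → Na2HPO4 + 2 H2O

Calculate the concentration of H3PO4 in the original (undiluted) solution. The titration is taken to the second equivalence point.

n(NaOH) = 0.0387 × 0.0494 = 1.91 × 10^-3 mol
From the 1:2 ratio, n(H3PO4) in the aliquot = 1/2 × 1.91 × 10^-3 = 9.56 × 10^-4 mol
[H3PO4]_dilute = 9.56 × 10^-4 / 0.0200 = 0.0478 mol/L
Dilution factor = 500.0 / 25.2 = 19.84
[H3PO4]_stock = 0.0478 × 19.84 = 0.948 mol/L

0.948 mol/L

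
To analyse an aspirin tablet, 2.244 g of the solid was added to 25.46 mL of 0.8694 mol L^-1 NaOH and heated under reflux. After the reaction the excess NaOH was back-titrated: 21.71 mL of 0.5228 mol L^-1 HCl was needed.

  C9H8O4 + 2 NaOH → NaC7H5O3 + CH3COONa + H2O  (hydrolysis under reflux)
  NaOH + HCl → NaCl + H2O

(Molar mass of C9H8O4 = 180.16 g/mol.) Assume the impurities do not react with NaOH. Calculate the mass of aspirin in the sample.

0.9715 g

n(NaOH) added = 0.02546 × 0.8694 = 0.02213 mol
n(HCl) used in back-titration = 0.02171 × 0.5228 = 0.01135 mol
n(NaOH) left over = 0.01135 mol (1:1 ratio)
n(NaOH) consumed by analyte = 0.02213 − 0.01135 = 0.01078 mol
From the 1:2 ratio, n(C9H8O4) = 1/2 × 0.01078 = 5.392 × 10^-3 mol
mass of C9H8O4 = 5.392 × 10^-3 × 180.16 = 0.9715 g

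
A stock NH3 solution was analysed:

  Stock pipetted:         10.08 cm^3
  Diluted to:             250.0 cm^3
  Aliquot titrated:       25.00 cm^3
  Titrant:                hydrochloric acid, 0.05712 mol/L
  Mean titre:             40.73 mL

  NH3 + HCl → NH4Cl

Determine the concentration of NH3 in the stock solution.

2.308 mol/L

n(HCl) = 0.04073 × 0.05712 = 2.326 × 10^-3 mol
n(NH3) in the aliquot = 2.326 × 10^-3 mol (1:1 ratio)
[NH3]_dilute = 2.326 × 10^-3 / 0.02500 = 0.09306 mol/L
Dilution factor = 250.0 / 10.08 = 24.80
[NH3]_stock = 0.09306 × 24.80 = 2.308 mol/L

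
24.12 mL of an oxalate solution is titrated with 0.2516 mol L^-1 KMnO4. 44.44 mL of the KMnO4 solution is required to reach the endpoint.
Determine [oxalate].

1.159 mol/L

2 MnO4^- + 5 C2O4^2- + 16 H^+ → 2 Mn^2+ + 10 CO2 + 8 H2O
n(KMnO4) = 0.04444 L × 0.2516 mol/L = 0.01118 mol
From the 5:2 mole ratio, n(C2O4^2-) = 5/2 × 0.01118 = 0.02795 mol
[C2O4^2-] = 0.02795 mol / 0.02412 L = 1.159 mol/L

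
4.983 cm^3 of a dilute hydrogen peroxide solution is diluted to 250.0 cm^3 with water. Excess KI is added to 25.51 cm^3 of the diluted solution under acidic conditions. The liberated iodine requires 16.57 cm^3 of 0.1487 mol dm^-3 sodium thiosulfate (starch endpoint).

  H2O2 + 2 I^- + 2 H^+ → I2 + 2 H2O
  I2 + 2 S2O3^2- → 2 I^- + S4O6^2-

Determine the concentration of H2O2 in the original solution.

n(S2O3^2-) = 0.01657 × 0.1487 = 2.464 × 10^-3 mol
n(I2) = n(S2O3^2-)/2 = 1.232 × 10^-3 mol
n(H2O2) in the aliquot = 1.232 × 10^-3 mol (1:1 ratio)
[H2O2]_dilute = 1.232 × 10^-3 / 0.02551 = 0.04829 mol/L
[H2O2]_original = 0.04829 × 250.0/4.983 = 2.423 mol/L

2.423 mol/L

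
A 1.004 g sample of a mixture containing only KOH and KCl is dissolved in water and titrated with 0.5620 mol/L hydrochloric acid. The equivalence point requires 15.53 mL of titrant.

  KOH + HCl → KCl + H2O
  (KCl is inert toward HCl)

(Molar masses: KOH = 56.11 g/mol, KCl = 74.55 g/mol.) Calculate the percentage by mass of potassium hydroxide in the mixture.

n(HCl) = 0.01553 × 0.5620 = 8.728 × 10^-3 mol
Let x = n(KOH), y = n(KCl).
Titrant: 1x = 8.728 × 10^-3;  mass: 56.11x + 74.55y = 1.004
Solving, x = 8.728 × 10^-3 mol, y = 6.898 × 10^-3 mol
mass of KOH = 8.728 × 10^-3 × 56.11 = 0.4897 g
% KOH = 0.4897 / 1.004 × 100 = 48.78 %

48.78 %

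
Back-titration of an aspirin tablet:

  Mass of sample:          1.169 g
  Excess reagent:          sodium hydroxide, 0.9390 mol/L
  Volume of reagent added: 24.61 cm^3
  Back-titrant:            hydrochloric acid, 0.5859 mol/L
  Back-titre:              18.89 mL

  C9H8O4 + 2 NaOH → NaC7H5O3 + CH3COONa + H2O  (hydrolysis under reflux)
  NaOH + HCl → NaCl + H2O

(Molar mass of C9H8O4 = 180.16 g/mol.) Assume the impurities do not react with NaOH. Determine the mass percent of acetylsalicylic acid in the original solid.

n(NaOH) added = 0.02461 × 0.9390 = 0.02311 mol
n(HCl) used in back-titration = 0.01889 × 0.5859 = 0.01107 mol
n(NaOH) left over = 0.01107 mol (1:1 ratio)
n(NaOH) consumed by analyte = 0.02311 − 0.01107 = 0.01204 mol
From the 1:2 ratio, n(C9H8O4) = 1/2 × 0.01204 = 6.021 × 10^-3 mol
mass of C9H8O4 = 6.021 × 10^-3 × 180.16 = 1.085 g
% C9H8O4 = 1.085 / 1.169 × 100 = 92.79 %

92.79 %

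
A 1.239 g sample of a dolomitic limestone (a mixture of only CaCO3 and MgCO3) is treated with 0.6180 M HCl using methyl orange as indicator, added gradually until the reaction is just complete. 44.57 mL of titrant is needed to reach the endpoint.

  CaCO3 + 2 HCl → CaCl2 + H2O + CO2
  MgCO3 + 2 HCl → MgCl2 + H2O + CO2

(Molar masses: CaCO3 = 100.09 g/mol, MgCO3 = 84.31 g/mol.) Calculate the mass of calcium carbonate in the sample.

n(HCl) = 0.04457 × 0.6180 = 0.02754 mol
Let x = n(CaCO3), y = n(MgCO3).
Titrant: 2x + 2y = 0.02754;  mass: 100.09x + 84.31y = 1.239
Solving, x = 4.935 × 10^-3 mol, y = 8.837 × 10^-3 mol
mass of CaCO3 = 4.935 × 10^-3 × 100.09 = 0.4939 g

0.4939 g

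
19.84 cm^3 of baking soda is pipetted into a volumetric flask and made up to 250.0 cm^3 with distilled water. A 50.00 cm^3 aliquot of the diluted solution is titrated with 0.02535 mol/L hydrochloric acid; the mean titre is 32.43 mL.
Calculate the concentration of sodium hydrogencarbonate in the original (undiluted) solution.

0.2072 mol/L

NaHCO3 + HCl → NaCl + H2O + CO2
n(HCl) = 0.03243 × 0.02535 = 8.221 × 10^-4 mol
n(NaHCO3) in the aliquot = 8.221 × 10^-4 mol (1:1 ratio)
[NaHCO3]_dilute = 8.221 × 10^-4 / 0.05000 = 0.01644 mol/L
Dilution factor = 250.0 / 19.84 = 12.60
[NaHCO3]_stock = 0.01644 × 12.60 = 0.2072 mol/L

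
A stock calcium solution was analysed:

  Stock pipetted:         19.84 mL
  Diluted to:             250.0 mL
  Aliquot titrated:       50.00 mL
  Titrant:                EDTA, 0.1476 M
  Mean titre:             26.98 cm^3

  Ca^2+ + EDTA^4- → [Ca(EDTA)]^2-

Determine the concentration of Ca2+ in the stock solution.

1.004 M

n(EDTA) = 0.02698 × 0.1476 = 3.982 × 10^-3 mol
n(Ca2+) in the aliquot = 3.982 × 10^-3 mol (1:1 ratio)
[Ca2+]_dilute = 3.982 × 10^-3 / 0.05000 = 0.07964 mol/L
Dilution factor = 250.0 / 19.84 = 12.60
[Ca2+]_stock = 0.07964 × 12.60 = 1.004 mol/L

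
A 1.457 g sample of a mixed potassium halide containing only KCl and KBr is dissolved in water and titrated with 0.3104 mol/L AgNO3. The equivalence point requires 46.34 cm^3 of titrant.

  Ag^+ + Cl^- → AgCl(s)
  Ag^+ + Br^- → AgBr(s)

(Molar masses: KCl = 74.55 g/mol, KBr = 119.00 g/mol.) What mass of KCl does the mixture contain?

n(AgNO3) = 0.04634 × 0.3104 = 0.01438 mol
Let x = n(KCl), y = n(KBr).
Titrant: 1x + 1y = 0.01438;  mass: 74.55x + 119.00y = 1.457
Solving, x = 5.730 × 10^-3 mol, y = 8.654 × 10^-3 mol
mass of KCl = 5.730 × 10^-3 × 74.55 = 0.4272 g

0.4272 g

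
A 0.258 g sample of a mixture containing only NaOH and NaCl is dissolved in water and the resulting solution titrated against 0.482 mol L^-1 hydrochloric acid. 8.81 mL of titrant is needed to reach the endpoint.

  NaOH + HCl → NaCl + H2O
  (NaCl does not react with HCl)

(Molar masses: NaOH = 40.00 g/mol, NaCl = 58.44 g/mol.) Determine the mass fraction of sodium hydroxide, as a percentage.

n(HCl) = 0.00881 × 0.482 = 4.25 × 10^-3 mol
Let x = n(NaOH), y = n(NaCl).
Titrant: 1x = 4.25 × 10^-3;  mass: 40.00x + 58.44y = 0.258
Solving, x = 4.25 × 10^-3 mol, y = 1.51 × 10^-3 mol
mass of NaOH = 4.25 × 10^-3 × 40.00 = 0.170 g
% NaOH = 0.170 / 0.258 × 100 = 65.8 %

65.8 %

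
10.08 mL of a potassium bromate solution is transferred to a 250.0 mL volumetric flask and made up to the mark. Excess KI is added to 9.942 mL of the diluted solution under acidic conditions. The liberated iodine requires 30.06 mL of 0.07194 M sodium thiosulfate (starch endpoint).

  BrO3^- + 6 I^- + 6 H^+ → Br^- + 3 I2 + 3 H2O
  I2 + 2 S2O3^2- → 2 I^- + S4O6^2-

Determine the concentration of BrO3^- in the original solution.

n(S2O3^2-) = 0.03006 × 0.07194 = 2.163 × 10^-3 mol
n(I2) = n(S2O3^2-)/2 = 1.081 × 10^-3 mol
From the 1:3 ratio, n(BrO3^-) in the aliquot = 1/3 × 1.081 × 10^-3 = 3.604 × 10^-4 mol
[BrO3^-]_dilute = 3.604 × 10^-4 / 0.009942 = 0.03625 mol/L
[BrO3^-]_original = 0.03625 × 250.0/10.08 = 0.8991 mol/L

0.8991 M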